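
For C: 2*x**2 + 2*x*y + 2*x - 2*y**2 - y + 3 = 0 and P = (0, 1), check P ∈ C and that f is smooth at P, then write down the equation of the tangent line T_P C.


Tangent line at P: 4*x - 5*y + 5 = 0.

Step 1: f(0, 1) = 0, so P lies on C.
Step 2: partial derivatives
  f_x(x, y) = 4*x + 2*y + 2, f_y(x, y) = 2*x - 4*y - 1.
  f_x(P) = 4, f_y(P) = -5 (gradient nonzero, so P is smooth).
Step 3: tangent line at P: 4·(x − 0) + -5·(y − 1) = 0.
Expanding: 4*x - 5*y + 5 = 0.


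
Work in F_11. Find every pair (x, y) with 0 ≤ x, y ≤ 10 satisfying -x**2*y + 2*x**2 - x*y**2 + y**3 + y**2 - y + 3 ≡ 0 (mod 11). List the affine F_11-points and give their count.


Affine F_11-points: {(1, 6), (2, 0), (3, 3), (4, 5), (6, 2), (6, 5), (6, 9), (9, 0), (10, 3)}; count = 9.

For each of the 121 pairs (x, y) ∈ F_11², evaluate f(x, y) mod 11. Record the zeros.
  x = 0: [0↦3, 1↦4, 2↦2, 3↦3, 4↦2, 5↦5, 6↦7, 7↦3, 8↦10, 9↦1, 10↦4]  zeros at y ∈ ∅
  x = 1: [0↦5, 1↦4, 2↦9, 3↦4, 4↦6, 5↦10, 6↦0, 7↦4, 8↦6, 9↦1, 10↦6]  zeros at y ∈ {6}
  x = 2: [0↦0, 1↦6, 2↦5, 3↦3, 4↦6, 5↦9, 6↦7, 7↦6, 8↦1, 9↦9, 10↦3]  zeros at y ∈ {0}
  x = 3: [0↦10, 1↦10, 2↦1, 3↦0, 4↦2, 5↦2, 6↦6, 7↦9, 8↦6, 9↦3, 10↦6]  zeros at y ∈ {3}
  x = 4: [0↦2, 1↦5, 2↦8, 3↦6, 4↦5, 5↦0, 6↦8, 7↦2, 8↦10, 9↦5, 10↦4]  zeros at y ∈ {5}
  x = 5: [0↦9, 1↦2, 2↦4, 3↦10, 4↦4, 5↦3, 6↦2, 7↦7, 8↦2, 9↦4, 10↦8]  zeros at y ∈ ∅
  x = 6: [0↦9, 1↦1, 2↦0, 3↦1, 4↦10, 5↦0, 6↦10, 7↦2, 8↦4, 9↦0, 10↦7]  zeros at y ∈ {2, 5, 9}
  x = 7: [0↦2, 1↦2, 2↦7, 3↦1, 4↦1, 5↦2, 6↦10, 7↦9, 8↦5, 9↦4, 10↦1]  zeros at y ∈ ∅
  x = 8: [0↦10, 1↦5, 2↦3, 3↦10, 4↦10, 5↦9, 6↦2, 7↦6, 8↦5, 9↦5, 10↦1]  zeros at y ∈ ∅
  x = 9: [0↦0, 1↦10, 2↦10, 3↦6, 4↦4, 5↦10, 6↦8, 7↦4, 8↦4, 9↦3, 10↦7]  zeros at y ∈ {0}
  x = 10: [0↦5, 1↦6, 2↦6, 3↦0, 4↦5, 5↦5, 6↦6, 7↦3, 8↦2, 9↦9, 10↦8]  zeros at y ∈ {3}
Collecting zeros: affine points = {(1, 6), (2, 0), (3, 3), (4, 5), (6, 2), (6, 5), (6, 9), (9, 0), (10, 3)}.
Total count |C(F_11)_aff| = 9.


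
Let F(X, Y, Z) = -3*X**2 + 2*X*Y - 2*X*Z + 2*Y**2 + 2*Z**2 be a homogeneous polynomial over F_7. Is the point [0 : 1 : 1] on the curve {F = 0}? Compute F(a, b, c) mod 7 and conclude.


F(0,1,1) ≡ 4 (mod 7); P is NOT on the curve.

Evaluate F(0, 1, 1) term-by-term (mod 7).
  -3*X**2 ↦ -3·0·1·1 = 0
  2*X*Y ↦ 2·0·1·1 = 0
  -2*X*Z ↦ -2·0·1·1 = 0
  2*Y**2 ↦ 2·1·1·1 = 2
  2*Z**2 ↦ 2·1·1·1 = 2
Sum: F(0, 1, 1) = (0) + (0) + (0) + (2) + (2) = 4.
Reducing mod 7: 4 ≡ 4 (mod 7).
Since F(a, b, c) ≡ 4 ≠ 0 (mod 7), P does NOT lie on the curve.


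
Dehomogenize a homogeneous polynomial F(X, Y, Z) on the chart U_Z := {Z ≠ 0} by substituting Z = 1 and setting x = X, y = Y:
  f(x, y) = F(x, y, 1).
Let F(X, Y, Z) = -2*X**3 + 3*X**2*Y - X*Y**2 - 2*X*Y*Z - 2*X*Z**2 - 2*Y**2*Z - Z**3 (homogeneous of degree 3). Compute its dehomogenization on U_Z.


f(x, y) = -2*x**3 + 3*x**2*y - x*y**2 - 2*x*y - 2*x - 2*y**2 - 1

On U_Z we set Z = 1. Each monomial c·X^i·Y^j·Z^k in F becomes c·x^i·y^j·1^k = c·x^i·y^j.
Substituting Z = 1: F(X, Y, 1) = -2*x**3 + 3*x**2*y - x*y**2 - 2*x*y - 2*x - 2*y**2 - 1.
Note: deg(f) ≤ deg(F) = 3; strict inequality happens when F is divisible by Z (lost terms).


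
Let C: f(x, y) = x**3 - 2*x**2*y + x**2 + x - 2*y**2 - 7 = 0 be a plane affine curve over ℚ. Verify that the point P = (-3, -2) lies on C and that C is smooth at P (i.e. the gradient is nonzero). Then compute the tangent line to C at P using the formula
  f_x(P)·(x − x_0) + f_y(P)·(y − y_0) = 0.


Tangent line at P: -2*x - 10*y - 26 = 0.

Step 1: f(-3, -2) = 0, so P lies on C.
Step 2: partial derivatives
  f_x(x, y) = 3*x**2 - 4*x*y + 2*x + 1, f_y(x, y) = -2*x**2 - 4*y.
  f_x(P) = -2, f_y(P) = -10 (gradient nonzero, so P is smooth).
Step 3: tangent line at P: -2·(x − -3) + -10·(y − -2) = 0.
Expanding: -2*x - 10*y - 26 = 0.


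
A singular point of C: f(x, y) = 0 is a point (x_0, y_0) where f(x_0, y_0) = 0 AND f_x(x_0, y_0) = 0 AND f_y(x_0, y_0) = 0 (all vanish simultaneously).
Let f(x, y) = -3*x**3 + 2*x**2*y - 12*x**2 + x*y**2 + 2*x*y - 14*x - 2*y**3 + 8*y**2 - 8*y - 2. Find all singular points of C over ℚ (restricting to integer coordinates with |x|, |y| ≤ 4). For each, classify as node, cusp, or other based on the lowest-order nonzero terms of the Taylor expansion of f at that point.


Singular points: {(-1, 1)}; classification: node.

Compute partial derivatives:
  f_x = -9*x**2 + 4*x*y - 24*x + y**2 + 2*y - 14.
  f_y = 2*x**2 + 2*x*y + 2*x - 6*y**2 + 16*y - 8.
Scan x_0 ∈ {−4, ..., 4}. For each x_0, f_y(x_0, y) is a polynomial in y; find its integer roots y ∈ {−4, ..., 4}, then test f_x and f at those candidates.
  x = -4: f_y(-4, y) = -6*y**2 + 8*y + 16; no integer root y with |y| ≤ 4.
  x = -3: f_y(-3, y) = -6*y**2 + 10*y + 4; vanishes at y ∈ {2}. (-3, 2): f_x = -39 ≠ 0.
  x = -2: f_y(-2, y) = -6*y**2 + 12*y - 4; no integer root y with |y| ≤ 4.
  x = -1: f_y(-1, y) = -6*y**2 + 14*y - 8; vanishes at y ∈ {1}. (-1, 1): f_x = 0, f = 0 — SINGULAR.
  x = 0: f_y(0, y) = -6*y**2 + 16*y - 8; vanishes at y ∈ {2}. (0, 2): f_x = -6 ≠ 0.
  x = 1: f_y(1, y) = -6*y**2 + 18*y - 4; no integer root y with |y| ≤ 4.
  x = 2: f_y(2, y) = -6*y**2 + 20*y + 4; no integer root y with |y| ≤ 4.
  x = 3: f_y(3, y) = -6*y**2 + 22*y + 16; no integer root y with |y| ≤ 4.
  x = 4: f_y(4, y) = -6*y**2 + 24*y + 32; no integer root y with |y| ≤ 4.
Only singular point on the grid: (-1, 1).
Classify: substitute x = -1 + u, y = 1 + v and expand: f = -3*u**3 + 2*u**2*v - u**2 + u*v**2 - 2*v**3 + v**2.
No constant or linear terms (consistent with a singular point). Quadratic part: -u**2 + v**2. Cubic part: -3*u**3 + 2*u**2*v + u*v**2 - 2*v**3.
The quadratic part v**2 - u**2 = (v − u)(v + u) splits into two distinct linear factors, so there are two distinct tangent lines y − 1 = ±(x − -1) — this is a node (ordinary double point).
Classification: node.


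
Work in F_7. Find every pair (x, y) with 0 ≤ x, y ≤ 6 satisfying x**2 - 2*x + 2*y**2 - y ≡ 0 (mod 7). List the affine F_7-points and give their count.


Affine F_7-points: {(0, 0), (0, 4), (1, 1), (1, 3), (2, 0), (2, 4), (4, 2), (5, 2)}; count = 8.

For each of the 49 pairs (x, y) ∈ F_7², evaluate f(x, y) mod 7. Record the zeros.
  x = 0: [0↦0, 1↦1, 2↦6, 3↦1, 4↦0, 5↦3, 6↦3]  zeros at y ∈ {0, 4}
  x = 1: [0↦6, 1↦0, 2↦5, 3↦0, 4↦6, 5↦2, 6↦2]  zeros at y ∈ {1, 3}
  x = 2: [0↦0, 1↦1, 2↦6, 3↦1, 4↦0, 5↦3, 6↦3]  zeros at y ∈ {0, 4}
  x = 3: [0↦3, 1↦4, 2↦2, 3↦4, 4↦3, 5↦6, 6↦6]  zeros at y ∈ ∅
  x = 4: [0↦1, 1↦2, 2↦0, 3↦2, 4↦1, 5↦4, 6↦4]  zeros at y ∈ {2}
  x = 5: [0↦1, 1↦2, 2↦0, 3↦2, 4↦1, 5↦4, 6↦4]  zeros at y ∈ {2}
  x = 6: [0↦3, 1↦4, 2↦2, 3↦4, 4↦3, 5↦6, 6↦6]  zeros at y ∈ ∅
Collecting zeros: affine points = {(0, 0), (0, 4), (1, 1), (1, 3), (2, 0), (2, 4), (4, 2), (5, 2)}.
Total count |C(F_7)_aff| = 8.


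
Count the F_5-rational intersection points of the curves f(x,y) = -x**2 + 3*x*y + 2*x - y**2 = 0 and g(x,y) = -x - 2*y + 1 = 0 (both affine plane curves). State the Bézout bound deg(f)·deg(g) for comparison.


Common zeros: ∅; count = 0; Bézout bound = 2.

deg(f) = 2, deg(g) = 1, so Bézout bound = 2.
Scan x ∈ F_5. For each x, list the y ∈ F_5 with f(x, y) ≡ 0 and those with g(x, y) ≡ 0 (mod 5); the common zeros in that column are the intersection.
  x = 0: f ≡ 0 at y ∈ {0}; g ≡ 0 at y ∈ {3}; common: ∅.
  x = 1: f ≡ 0 at y ∈ ∅; g ≡ 0 at y ∈ {0}; common: ∅.
  x = 2: f ≡ 0 at y ∈ {0, 1}; g ≡ 0 at y ∈ {2}; common: ∅.
  x = 3: f ≡ 0 at y ∈ {1, 3}; g ≡ 0 at y ∈ {4}; common: ∅.
  x = 4: f ≡ 0 at y ∈ ∅; g ≡ 0 at y ∈ {1}; common: ∅.
Collecting: common zeros = ∅, so the count is 0.
Comparison with the Bézout bound: 0 ≤ 2 = deg(f)·deg(g), as expected for curves with no common component (the affine F_5-count falls short of the bound because intersections may lie at infinity, over extension fields, or carry multiplicity).


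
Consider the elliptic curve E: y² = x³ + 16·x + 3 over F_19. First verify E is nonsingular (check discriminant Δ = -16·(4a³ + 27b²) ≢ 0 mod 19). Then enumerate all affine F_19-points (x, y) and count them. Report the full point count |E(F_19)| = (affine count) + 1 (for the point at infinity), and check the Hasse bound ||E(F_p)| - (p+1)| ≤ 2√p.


Affine points = {(1, 1), (1, 18), (2, 9), (2, 10), (4, 6), (4, 13), (6, 7), (6, 12), (8, 4), (8, 15), (10, 2), (10, 17), (11, 3), (11, 16), (12, 2), (12, 17), (14, 8), (14, 11), (16, 2), (16, 17), (17, 1), (17, 18), (18, 9), (18, 10)}; affine count = 24; |E(F_19)| = 25.

Discriminant check: Δ ∝ 4a³ + 27b² = 4·16³ + 27·3² = 4·4096 + 27·9 ≡ 2 (mod 19). Nonzero ⇒ E is nonsingular.
For each x ∈ F_19, compute rhs = x³ + 16·x + 3 mod 19, then count y ∈ F_19 with y² ≡ rhs.
  x = 0: rhs = 3, matching y values: none (0 points).
  x = 1: rhs = 1, matching y values: 1, 18 (2 points).
  x = 2: rhs = 5, matching y values: 9, 10 (2 points).
  x = 3: rhs = 2, matching y values: none (0 points).
  x = 4: rhs = 17, matching y values: 6, 13 (2 points).
  x = 5: rhs = 18, matching y values: none (0 points).
  x = 6: rhs = 11, matching y values: 7, 12 (2 points).
  x = 7: rhs = 2, matching y values: none (0 points).
  x = 8: rhs = 16, matching y values: 4, 15 (2 points).
  x = 9: rhs = 2, matching y values: none (0 points).
  x = 10: rhs = 4, matching y values: 2, 17 (2 points).
  x = 11: rhs = 9, matching y values: 3, 16 (2 points).
  x = 12: rhs = 4, matching y values: 2, 17 (2 points).
  x = 13: rhs = 14, matching y values: none (0 points).
  x = 14: rhs = 7, matching y values: 8, 11 (2 points).
  x = 15: rhs = 8, matching y values: none (0 points).
  x = 16: rhs = 4, matching y values: 2, 17 (2 points).
  x = 17: rhs = 1, matching y values: 1, 18 (2 points).
  x = 18: rhs = 5, matching y values: 9, 10 (2 points).
Total affine count: 24.
Full point count |E(F_19)| = 24 + 1 = 25.
Hasse bound: |25 − (19+1)| = |5| = 5 ≤ 2√19 ≈ 8.7178 ✓.


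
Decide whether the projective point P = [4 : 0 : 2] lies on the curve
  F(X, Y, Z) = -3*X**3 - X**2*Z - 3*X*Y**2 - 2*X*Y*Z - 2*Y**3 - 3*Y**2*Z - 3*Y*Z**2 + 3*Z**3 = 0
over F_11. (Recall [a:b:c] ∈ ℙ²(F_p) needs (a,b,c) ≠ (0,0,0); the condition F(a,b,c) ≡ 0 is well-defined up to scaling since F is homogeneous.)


F(4,0,2) ≡ 9 (mod 11); P is NOT on the curve.

Evaluate F(4, 0, 2) term-by-term (mod 11).
  -3*X**3 ↦ -3·64·1·1 = -192
  -X**2*Z ↦ -1·16·1·2 = -32
  -3*X*Y**2 ↦ -3·4·0·1 = 0
  -2*X*Y*Z ↦ -2·4·0·2 = 0
  -2*Y**3 ↦ -2·1·0·1 = 0
  -3*Y**2*Z ↦ -3·1·0·2 = 0
  -3*Y*Z**2 ↦ -3·1·0·4 = 0
  3*Z**3 ↦ 3·1·1·8 = 24
Sum: F(4, 0, 2) = (-192) + (-32) + (0) + (0) + (0) + (0) + (0) + (24) = -200.
Reducing mod 11: -200 ≡ 9 (mod 11).
Since F(a, b, c) ≡ 9 ≠ 0 (mod 11), P does NOT lie on the curve.


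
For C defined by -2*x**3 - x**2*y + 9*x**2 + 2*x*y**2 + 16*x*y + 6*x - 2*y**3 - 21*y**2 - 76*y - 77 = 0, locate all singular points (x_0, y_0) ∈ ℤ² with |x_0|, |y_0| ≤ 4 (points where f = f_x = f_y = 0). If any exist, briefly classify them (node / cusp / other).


Singular points: {(2, -3)}; classification: cusp.

Compute partial derivatives:
  f_x = -6*x**2 - 2*x*y + 18*x + 2*y**2 + 16*y + 6.
  f_y = -x**2 + 4*x*y + 16*x - 6*y**2 - 42*y - 76.
Scan x_0 ∈ {−4, ..., 4}. For each x_0, f_y(x_0, y) is a polynomial in y; find its integer roots y ∈ {−4, ..., 4}, then test f_x and f at those candidates.
  x = -4: f_y(-4, y) = -6*y**2 - 58*y - 156; no integer root y with |y| ≤ 4.
  x = -3: f_y(-3, y) = -6*y**2 - 54*y - 133; no integer root y with |y| ≤ 4.
  x = -2: f_y(-2, y) = -6*y**2 - 50*y - 112; no integer root y with |y| ≤ 4.
  x = -1: f_y(-1, y) = -6*y**2 - 46*y - 93; no integer root y with |y| ≤ 4.
  x = 0: f_y(0, y) = -6*y**2 - 42*y - 76; no integer root y with |y| ≤ 4.
  x = 1: f_y(1, y) = -6*y**2 - 38*y - 61; no integer root y with |y| ≤ 4.
  x = 2: f_y(2, y) = -6*y**2 - 34*y - 48; vanishes at y ∈ {-3}. (2, -3): f_x = 0, f = 0 — SINGULAR.
  x = 3: f_y(3, y) = -6*y**2 - 30*y - 37; no integer root y with |y| ≤ 4.
  x = 4: f_y(4, y) = -6*y**2 - 26*y - 28; vanishes at y ∈ {-2}. (4, -2): f_x = -26 ≠ 0.
Only singular point on the grid: (2, -3).
Classify: substitute x = 2 + u, y = -3 + v and expand: f = -2*u**3 - u**2*v + 2*u*v**2 - 2*v**3 + v**2.
No constant or linear terms (consistent with a singular point). Quadratic part: v**2. Cubic part: -2*u**3 - u**2*v + 2*u*v**2 - 2*v**3.
The quadratic part v**2 is a perfect square, so there is a single (double) tangent line v = 0, i.e. y = -3. Restricting the cubic part to that line (v = 0) leaves -2*u**3 ≠ 0, so f is not divisible by v and the branch is v² ≈ 2*u**3 to lowest order — this is a cusp.
Classification: cusp.


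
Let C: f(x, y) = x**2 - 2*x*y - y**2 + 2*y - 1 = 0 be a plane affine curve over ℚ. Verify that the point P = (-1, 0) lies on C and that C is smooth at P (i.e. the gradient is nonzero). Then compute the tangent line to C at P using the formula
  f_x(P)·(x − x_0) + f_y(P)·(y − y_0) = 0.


Tangent line at P: -2*x + 4*y - 2 = 0.

Step 1: f(-1, 0) = 0, so P lies on C.
Step 2: partial derivatives
  f_x(x, y) = 2*x - 2*y, f_y(x, y) = -2*x - 2*y + 2.
  f_x(P) = -2, f_y(P) = 4 (gradient nonzero, so P is smooth).
Step 3: tangent line at P: -2·(x − -1) + 4·(y − 0) = 0.
Expanding: -2*x + 4*y - 2 = 0.


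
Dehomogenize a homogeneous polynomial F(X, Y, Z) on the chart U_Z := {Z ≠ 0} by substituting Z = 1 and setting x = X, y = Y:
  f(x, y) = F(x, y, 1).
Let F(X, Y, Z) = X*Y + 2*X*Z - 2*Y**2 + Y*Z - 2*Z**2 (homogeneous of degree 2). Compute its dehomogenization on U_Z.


f(x, y) = x*y + 2*x - 2*y**2 + y - 2

On U_Z we set Z = 1. Each monomial c·X^i·Y^j·Z^k in F becomes c·x^i·y^j·1^k = c·x^i·y^j.
Substituting Z = 1: F(X, Y, 1) = x*y + 2*x - 2*y**2 + y - 2.
Note: deg(f) ≤ deg(F) = 2; strict inequality happens when F is divisible by Z (lost terms).


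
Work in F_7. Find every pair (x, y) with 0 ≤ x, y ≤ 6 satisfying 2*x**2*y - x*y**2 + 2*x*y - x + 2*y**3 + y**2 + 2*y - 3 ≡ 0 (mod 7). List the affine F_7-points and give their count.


Affine F_7-points: {(0, 2), (2, 2), (4, 0), (4, 5), (5, 3), (6, 5)}; count = 6.

For each of the 49 pairs (x, y) ∈ F_7², evaluate f(x, y) mod 7. Record the zeros.
  x = 0: [0↦4, 1↦2, 2↦0, 3↦3, 4↦2, 5↦2, 6↦1]  zeros at y ∈ {2}
  x = 1: [0↦3, 1↦4, 2↦3, 3↦5, 4↦1, 5↦3, 6↦2]  zeros at y ∈ ∅
  x = 2: [0↦2, 1↦3, 2↦0, 3↦5, 4↦2, 5↦3, 6↦6]  zeros at y ∈ {2}
  x = 3: [0↦1, 1↦6, 2↦5, 3↦3, 4↦5, 5↦2, 6↦6]  zeros at y ∈ ∅
  x = 4: [0↦0, 1↦6, 2↦4, 3↦6, 4↦3, 5↦0, 6↦2]  zeros at y ∈ {0, 5}
  x = 5: [0↦6, 1↦3, 2↦4, 3↦0, 4↦3, 5↦4, 6↦1]  zeros at y ∈ {3}
  x = 6: [0↦5, 1↦4, 2↦5, 3↦6, 4↦5, 5↦0, 6↦3]  zeros at y ∈ {5}
Collecting zeros: affine points = {(0, 2), (2, 2), (4, 0), (4, 5), (5, 3), (6, 5)}.
Total count |C(F_7)_aff| = 6.


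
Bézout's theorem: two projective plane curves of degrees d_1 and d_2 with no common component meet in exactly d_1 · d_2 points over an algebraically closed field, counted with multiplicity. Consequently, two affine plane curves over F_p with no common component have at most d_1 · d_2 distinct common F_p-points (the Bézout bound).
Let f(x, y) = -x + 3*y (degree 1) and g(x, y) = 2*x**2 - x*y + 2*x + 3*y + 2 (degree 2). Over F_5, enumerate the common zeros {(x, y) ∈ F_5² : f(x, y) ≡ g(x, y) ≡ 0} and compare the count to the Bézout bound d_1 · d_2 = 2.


Common zeros: {(1, 2)}; count = 1; Bézout bound = 2.

deg(f) = 1, deg(g) = 2, so Bézout bound = 2.
Scan x ∈ F_5. For each x, list the y ∈ F_5 with f(x, y) ≡ 0 and those with g(x, y) ≡ 0 (mod 5); the common zeros in that column are the intersection.
  x = 0: f ≡ 0 at y ∈ {0}; g ≡ 0 at y ∈ {1}; common: ∅.
  x = 1: f ≡ 0 at y ∈ {2}; g ≡ 0 at y ∈ {2}; common: {2}.
  x = 2: f ≡ 0 at y ∈ {4}; g ≡ 0 at y ∈ {1}; common: ∅.
  x = 3: f ≡ 0 at y ∈ {1}; g ≡ 0 at y ∈ ∅; common: ∅.
  x = 4: f ≡ 0 at y ∈ {3}; g ≡ 0 at y ∈ {2}; common: ∅.
Collecting: common zeros = {(1, 2)}, so the count is 1.
Comparison with the Bézout bound: 1 ≤ 2 = deg(f)·deg(g), as expected for curves with no common component (the affine F_5-count falls short of the bound because intersections may lie at infinity, over extension fields, or carry multiplicity).


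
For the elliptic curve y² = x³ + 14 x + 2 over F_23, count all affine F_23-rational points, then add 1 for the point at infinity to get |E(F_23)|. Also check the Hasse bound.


Affine points = {(0, 5), (0, 18), (3, 5), (3, 18), (5, 6), (5, 17), (6, 7), (6, 16), (7, 11), (7, 12), (9, 11), (9, 12), (12, 9), (12, 14), (13, 9), (13, 14), (17, 1), (17, 22), (20, 5), (20, 18), (21, 9), (21, 14)}; affine count = 22; |E(F_23)| = 23.

Discriminant check: Δ ∝ 4a³ + 27b² = 4·14³ + 27·2² = 4·2744 + 27·4 ≡ 21 (mod 23). Nonzero ⇒ E is nonsingular.
For each x ∈ F_23, compute rhs = x³ + 14·x + 2 mod 23, then count y ∈ F_23 with y² ≡ rhs.
  x = 0: rhs = 2, matching y values: 5, 18 (2 points).
  x = 1: rhs = 17, matching y values: none (0 points).
  x = 2: rhs = 15, matching y values: none (0 points).
  x = 3: rhs = 2, matching y values: 5, 18 (2 points).
  x = 4: rhs = 7, matching y values: none (0 points).
  x = 5: rhs = 13, matching y values: 6, 17 (2 points).
  x = 6: rhs = 3, matching y values: 7, 16 (2 points).
  x = 7: rhs = 6, matching y values: 11, 12 (2 points).
  x = 8: rhs = 5, matching y values: none (0 points).
  x = 9: rhs = 6, matching y values: 11, 12 (2 points).
  x = 10: rhs = 15, matching y values: none (0 points).
  x = 11: rhs = 15, matching y values: none (0 points).
  x = 12: rhs = 12, matching y values: 9, 14 (2 points).
  x = 13: rhs = 12, matching y values: 9, 14 (2 points).
  x = 14: rhs = 21, matching y values: none (0 points).
  x = 15: rhs = 22, matching y values: none (0 points).
  x = 16: rhs = 21, matching y values: none (0 points).
  x = 17: rhs = 1, matching y values: 1, 22 (2 points).
  x = 18: rhs = 14, matching y values: none (0 points).
  x = 19: rhs = 20, matching y values: none (0 points).
  x = 20: rhs = 2, matching y values: 5, 18 (2 points).
  x = 21: rhs = 12, matching y values: 9, 14 (2 points).
  x = 22: rhs = 10, matching y values: none (0 points).
Total affine count: 22.
Full point count |E(F_23)| = 22 + 1 = 23.
Hasse bound: |23 − (23+1)| = |-1| = 1 ≤ 2√23 ≈ 9.5917 ✓.


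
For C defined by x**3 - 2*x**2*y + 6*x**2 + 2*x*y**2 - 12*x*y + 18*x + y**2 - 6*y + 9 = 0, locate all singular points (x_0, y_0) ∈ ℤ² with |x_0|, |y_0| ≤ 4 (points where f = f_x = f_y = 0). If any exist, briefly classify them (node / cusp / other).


Singular points: {(0, 3)}; classification: cusp.

Compute partial derivatives:
  f_x = 3*x**2 - 4*x*y + 12*x + 2*y**2 - 12*y + 18.
  f_y = -2*x**2 + 4*x*y - 12*x + 2*y - 6.
Scan x_0 ∈ {−4, ..., 4}. For each x_0, f_y(x_0, y) is a polynomial in y; find its integer roots y ∈ {−4, ..., 4}, then test f_x and f at those candidates.
  x = -4: f_y(-4, y) = 10 - 14*y; no integer root y with |y| ≤ 4.
  x = -3: f_y(-3, y) = 12 - 10*y; no integer root y with |y| ≤ 4.
  x = -2: f_y(-2, y) = 10 - 6*y; no integer root y with |y| ≤ 4.
  x = -1: f_y(-1, y) = 4 - 2*y; vanishes at y ∈ {2}. (-1, 2): f_x = 1 ≠ 0.
  x = 0: f_y(0, y) = 2*y - 6; vanishes at y ∈ {3}. (0, 3): f_x = 0, f = 0 — SINGULAR.
  x = 1: f_y(1, y) = 6*y - 20; no integer root y with |y| ≤ 4.
  x = 2: f_y(2, y) = 10*y - 38; no integer root y with |y| ≤ 4.
  x = 3: f_y(3, y) = 14*y - 60; no integer root y with |y| ≤ 4.
  x = 4: f_y(4, y) = 18*y - 86; no integer root y with |y| ≤ 4.
Only singular point on the grid: (0, 3).
Classify: substitute x = 0 + u, y = 3 + v and expand: f = u**3 - 2*u**2*v + 2*u*v**2 + v**2.
No constant or linear terms (consistent with a singular point). Quadratic part: v**2. Cubic part: u**3 - 2*u**2*v + 2*u*v**2.
The quadratic part v**2 is a perfect square, so there is a single (double) tangent line v = 0, i.e. y = 3. Restricting the cubic part to that line (v = 0) leaves u**3 ≠ 0, so f is not divisible by v and the branch is v² ≈ -u**3 to lowest order — this is a cusp.
Classification: cusp.


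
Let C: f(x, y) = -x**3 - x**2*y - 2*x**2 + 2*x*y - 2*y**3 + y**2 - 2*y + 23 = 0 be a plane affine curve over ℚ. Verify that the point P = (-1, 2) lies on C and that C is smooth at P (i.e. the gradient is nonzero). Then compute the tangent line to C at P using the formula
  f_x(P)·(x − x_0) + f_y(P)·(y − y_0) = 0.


Tangent line at P: 9*x - 25*y + 59 = 0.

Step 1: f(-1, 2) = 0, so P lies on C.
Step 2: partial derivatives
  f_x(x, y) = -3*x**2 - 2*x*y - 4*x + 2*y, f_y(x, y) = -x**2 + 2*x - 6*y**2 + 2*y - 2.
  f_x(P) = 9, f_y(P) = -25 (gradient nonzero, so P is smooth).
Step 3: tangent line at P: 9·(x − -1) + -25·(y − 2) = 0.
Expanding: 9*x - 25*y + 59 = 0.


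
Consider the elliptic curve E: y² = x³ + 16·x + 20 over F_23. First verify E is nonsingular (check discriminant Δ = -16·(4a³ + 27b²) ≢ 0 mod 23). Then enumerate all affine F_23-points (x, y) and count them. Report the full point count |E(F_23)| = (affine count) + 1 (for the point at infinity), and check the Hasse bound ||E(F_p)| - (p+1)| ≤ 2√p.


Affine points = {(3, 7), (3, 16), (5, 8), (5, 15), (8, 4), (8, 19), (11, 3), (11, 20), (12, 10), (12, 13), (15, 1), (15, 22), (16, 5), (16, 18), (21, 7), (21, 16), (22, 7), (22, 16)}; affine count = 18; |E(F_23)| = 19.

Discriminant check: Δ ∝ 4a³ + 27b² = 4·16³ + 27·20² = 4·4096 + 27·400 ≡ 21 (mod 23). Nonzero ⇒ E is nonsingular.
For each x ∈ F_23, compute rhs = x³ + 16·x + 20 mod 23, then count y ∈ F_23 with y² ≡ rhs.
  x = 0: rhs = 20, matching y values: none (0 points).
  x = 1: rhs = 14, matching y values: none (0 points).
  x = 2: rhs = 14, matching y values: none (0 points).
  x = 3: rhs = 3, matching y values: 7, 16 (2 points).
  x = 4: rhs = 10, matching y values: none (0 points).
  x = 5: rhs = 18, matching y values: 8, 15 (2 points).
  x = 6: rhs = 10, matching y values: none (0 points).
  x = 7: rhs = 15, matching y values: none (0 points).
  x = 8: rhs = 16, matching y values: 4, 19 (2 points).
  x = 9: rhs = 19, matching y values: none (0 points).
  x = 10: rhs = 7, matching y values: none (0 points).
  x = 11: rhs = 9, matching y values: 3, 20 (2 points).
  x = 12: rhs = 8, matching y values: 10, 13 (2 points).
  x = 13: rhs = 10, matching y values: none (0 points).
  x = 14: rhs = 21, matching y values: none (0 points).
  x = 15: rhs = 1, matching y values: 1, 22 (2 points).
  x = 16: rhs = 2, matching y values: 5, 18 (2 points).
  x = 17: rhs = 7, matching y values: none (0 points).
  x = 18: rhs = 22, matching y values: none (0 points).
  x = 19: rhs = 7, matching y values: none (0 points).
  x = 20: rhs = 14, matching y values: none (0 points).
  x = 21: rhs = 3, matching y values: 7, 16 (2 points).
  x = 22: rhs = 3, matching y values: 7, 16 (2 points).
Total affine count: 18.
Full point count |E(F_23)| = 18 + 1 = 19.
Hasse bound: |19 − (23+1)| = |-5| = 5 ≤ 2√23 ≈ 9.5917 ✓.


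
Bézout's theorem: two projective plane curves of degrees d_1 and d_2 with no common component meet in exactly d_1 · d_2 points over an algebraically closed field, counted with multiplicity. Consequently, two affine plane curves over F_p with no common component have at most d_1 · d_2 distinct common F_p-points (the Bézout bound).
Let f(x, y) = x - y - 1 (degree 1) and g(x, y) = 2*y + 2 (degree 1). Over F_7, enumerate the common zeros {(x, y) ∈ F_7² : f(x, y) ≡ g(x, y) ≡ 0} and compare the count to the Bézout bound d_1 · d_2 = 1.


Common zeros: {(0, 6)}; count = 1; Bézout bound = 1.

deg(f) = 1, deg(g) = 1, so Bézout bound = 1.
Scan x ∈ F_7. For each x, list the y ∈ F_7 with f(x, y) ≡ 0 and those with g(x, y) ≡ 0 (mod 7); the common zeros in that column are the intersection.
  x = 0: f ≡ 0 at y ∈ {6}; g ≡ 0 at y ∈ {6}; common: {6}.
  x = 1: f ≡ 0 at y ∈ {0}; g ≡ 0 at y ∈ {6}; common: ∅.
  x = 2: f ≡ 0 at y ∈ {1}; g ≡ 0 at y ∈ {6}; common: ∅.
  x = 3: f ≡ 0 at y ∈ {2}; g ≡ 0 at y ∈ {6}; common: ∅.
  x = 4: f ≡ 0 at y ∈ {3}; g ≡ 0 at y ∈ {6}; common: ∅.
  x = 5: f ≡ 0 at y ∈ {4}; g ≡ 0 at y ∈ {6}; common: ∅.
  x = 6: f ≡ 0 at y ∈ {5}; g ≡ 0 at y ∈ {6}; common: ∅.
Collecting: common zeros = {(0, 6)}, so the count is 1.
Comparison with the Bézout bound: 1 ≤ 1 = deg(f)·deg(g), as expected for curves with no common component (the bound is attained).


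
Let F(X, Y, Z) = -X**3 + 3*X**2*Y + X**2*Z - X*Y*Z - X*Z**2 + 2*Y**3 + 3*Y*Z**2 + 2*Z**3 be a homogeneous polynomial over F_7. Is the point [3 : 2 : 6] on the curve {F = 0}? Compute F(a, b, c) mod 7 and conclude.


F(3,2,6) ≡ 6 (mod 7); P is NOT on the curve.

Evaluate F(3, 2, 6) term-by-term (mod 7).
  -X**3 ↦ -1·27·1·1 = -27
  3*X**2*Y ↦ 3·9·2·1 = 54
  X**2*Z ↦ 1·9·1·6 = 54
  -X*Y*Z ↦ -1·3·2·6 = -36
  -X*Z**2 ↦ -1·3·1·36 = -108
  2*Y**3 ↦ 2·1·8·1 = 16
  3*Y*Z**2 ↦ 3·1·2·36 = 216
  2*Z**3 ↦ 2·1·1·216 = 432
Sum: F(3, 2, 6) = (-27) + (54) + (54) + (-36) + (-108) + (16) + (216) + (432) = 601.
Reducing mod 7: 601 ≡ 6 (mod 7).
Since F(a, b, c) ≡ 6 ≠ 0 (mod 7), P does NOT lie on the curve.


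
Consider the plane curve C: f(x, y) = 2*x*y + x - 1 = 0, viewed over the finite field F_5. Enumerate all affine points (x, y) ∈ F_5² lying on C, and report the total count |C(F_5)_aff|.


Affine F_5-points: {(1, 0), (2, 1), (3, 3), (4, 4)}; count = 4.

For each of the 25 pairs (x, y) ∈ F_5², evaluate f(x, y) mod 5. Record the zeros.
  x = 0: [0↦4, 1↦4, 2↦4, 3↦4, 4↦4]  zeros at y ∈ ∅
  x = 1: [0↦0, 1↦2, 2↦4, 3↦1, 4↦3]  zeros at y ∈ {0}
  x = 2: [0↦1, 1↦0, 2↦4, 3↦3, 4↦2]  zeros at y ∈ {1}
  x = 3: [0↦2, 1↦3, 2↦4, 3↦0, 4↦1]  zeros at y ∈ {3}
  x = 4: [0↦3, 1↦1, 2↦4, 3↦2, 4↦0]  zeros at y ∈ {4}
Collecting zeros: affine points = {(1, 0), (2, 1), (3, 3), (4, 4)}.
Total count |C(F_5)_aff| = 4.


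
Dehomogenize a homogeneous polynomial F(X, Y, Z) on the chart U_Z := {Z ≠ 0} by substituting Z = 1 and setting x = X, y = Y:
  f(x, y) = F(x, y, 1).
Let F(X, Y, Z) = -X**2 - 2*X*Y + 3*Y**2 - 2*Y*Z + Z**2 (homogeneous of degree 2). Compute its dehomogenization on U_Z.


f(x, y) = -x**2 - 2*x*y + 3*y**2 - 2*y + 1

On U_Z we set Z = 1. Each monomial c·X^i·Y^j·Z^k in F becomes c·x^i·y^j·1^k = c·x^i·y^j.
Substituting Z = 1: F(X, Y, 1) = -x**2 - 2*x*y + 3*y**2 - 2*y + 1.
Note: deg(f) ≤ deg(F) = 2; strict inequality happens when F is divisible by Z (lost terms).


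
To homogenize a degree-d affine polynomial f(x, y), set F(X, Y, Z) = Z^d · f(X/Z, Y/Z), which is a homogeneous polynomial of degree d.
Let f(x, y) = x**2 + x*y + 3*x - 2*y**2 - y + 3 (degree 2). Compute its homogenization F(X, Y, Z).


F(X, Y, Z) = X**2 + X*Y + 3*X*Z - 2*Y**2 - Y*Z + 3*Z**2

deg(f) = 2.
Substitute x = X/Z, y = Y/Z into f, then multiply by Z^2.
  monomial 1·x^2·y^0 ↦ 1·X^2·Y^0·Z^0.
  monomial 1·x^1·y^1 ↦ 1·X^1·Y^1·Z^0.
  monomial 3·x^1·y^0 ↦ 3·X^1·Y^0·Z^1.
  monomial -2·x^0·y^2 ↦ -2·X^0·Y^2·Z^0.
  monomial -1·x^0·y^1 ↦ -1·X^0·Y^1·Z^1.
  monomial 3·x^0·y^0 ↦ 3·X^0·Y^0·Z^2.
Collecting: F(X, Y, Z) = X**2 + X*Y + 3*X*Z - 2*Y**2 - Y*Z + 3*Z**2.


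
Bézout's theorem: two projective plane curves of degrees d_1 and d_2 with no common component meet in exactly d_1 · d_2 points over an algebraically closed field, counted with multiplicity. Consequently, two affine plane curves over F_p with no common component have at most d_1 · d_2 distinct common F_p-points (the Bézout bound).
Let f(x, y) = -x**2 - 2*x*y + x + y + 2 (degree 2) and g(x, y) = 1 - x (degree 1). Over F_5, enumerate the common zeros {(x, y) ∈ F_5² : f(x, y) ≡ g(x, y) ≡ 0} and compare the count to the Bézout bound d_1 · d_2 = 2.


Common zeros: {(1, 2)}; count = 1; Bézout bound = 2.

deg(f) = 2, deg(g) = 1, so Bézout bound = 2.
Scan x ∈ F_5. For each x, list the y ∈ F_5 with f(x, y) ≡ 0 and those with g(x, y) ≡ 0 (mod 5); the common zeros in that column are the intersection.
  x = 0: f ≡ 0 at y ∈ {3}; g ≡ 0 at y ∈ ∅; common: ∅.
  x = 1: f ≡ 0 at y ∈ {2}; g ≡ 0 at y ∈ {0, 1, 2, 3, 4}; common: {2}.
  x = 2: f ≡ 0 at y ∈ {0}; g ≡ 0 at y ∈ ∅; common: ∅.
  x = 3: f ≡ 0 at y ∈ ∅; g ≡ 0 at y ∈ ∅; common: ∅.
  x = 4: f ≡ 0 at y ∈ {0}; g ≡ 0 at y ∈ ∅; common: ∅.
Collecting: common zeros = {(1, 2)}, so the count is 1.
Comparison with the Bézout bound: 1 ≤ 2 = deg(f)·deg(g), as expected for curves with no common component (the affine F_5-count falls short of the bound because intersections may lie at infinity, over extension fields, or carry multiplicity).


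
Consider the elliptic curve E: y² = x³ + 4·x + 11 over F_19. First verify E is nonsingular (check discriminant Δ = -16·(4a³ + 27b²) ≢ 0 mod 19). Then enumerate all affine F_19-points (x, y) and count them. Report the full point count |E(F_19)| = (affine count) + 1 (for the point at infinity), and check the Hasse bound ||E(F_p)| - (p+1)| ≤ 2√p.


Affine points = {(0, 7), (0, 12), (1, 4), (1, 15), (5, 2), (5, 17), (6, 2), (6, 17), (8, 2), (8, 17), (9, 4), (9, 15), (10, 5), (10, 14), (12, 1), (12, 18), (15, 8), (15, 11), (18, 5), (18, 14)}; affine count = 20; |E(F_19)| = 21.

Discriminant check: Δ ∝ 4a³ + 27b² = 4·4³ + 27·11² = 4·64 + 27·121 ≡ 8 (mod 19). Nonzero ⇒ E is nonsingular.
For each x ∈ F_19, compute rhs = x³ + 4·x + 11 mod 19, then count y ∈ F_19 with y² ≡ rhs.
  x = 0: rhs = 11, matching y values: 7, 12 (2 points).
  x = 1: rhs = 16, matching y values: 4, 15 (2 points).
  x = 2: rhs = 8, matching y values: none (0 points).
  x = 3: rhs = 12, matching y values: none (0 points).
  x = 4: rhs = 15, matching y values: none (0 points).
  x = 5: rhs = 4, matching y values: 2, 17 (2 points).
  x = 6: rhs = 4, matching y values: 2, 17 (2 points).
  x = 7: rhs = 2, matching y values: none (0 points).
  x = 8: rhs = 4, matching y values: 2, 17 (2 points).
  x = 9: rhs = 16, matching y values: 4, 15 (2 points).
  x = 10: rhs = 6, matching y values: 5, 14 (2 points).
  x = 11: rhs = 18, matching y values: none (0 points).
  x = 12: rhs = 1, matching y values: 1, 18 (2 points).
  x = 13: rhs = 18, matching y values: none (0 points).
  x = 14: rhs = 18, matching y values: none (0 points).
  x = 15: rhs = 7, matching y values: 8, 11 (2 points).
  x = 16: rhs = 10, matching y values: none (0 points).
  x = 17: rhs = 14, matching y values: none (0 points).
  x = 18: rhs = 6, matching y values: 5, 14 (2 points).
Total affine count: 20.
Full point count |E(F_19)| = 20 + 1 = 21.
Hasse bound: |21 − (19+1)| = |1| = 1 ≤ 2√19 ≈ 8.7178 ✓.


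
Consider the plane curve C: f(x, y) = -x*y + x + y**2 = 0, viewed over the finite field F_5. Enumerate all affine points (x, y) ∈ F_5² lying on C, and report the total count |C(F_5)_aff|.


Affine F_5-points: {(0, 0), (2, 3), (2, 4), (4, 2)}; count = 4.

For each of the 25 pairs (x, y) ∈ F_5², evaluate f(x, y) mod 5. Record the zeros.
  x = 0: [0↦0, 1↦1, 2↦4, 3↦4, 4↦1]  zeros at y ∈ {0}
  x = 1: [0↦1, 1↦1, 2↦3, 3↦2, 4↦3]  zeros at y ∈ ∅
  x = 2: [0↦2, 1↦1, 2↦2, 3↦0, 4↦0]  zeros at y ∈ {3, 4}
  x = 3: [0↦3, 1↦1, 2↦1, 3↦3, 4↦2]  zeros at y ∈ ∅
  x = 4: [0↦4, 1↦1, 2↦0, 3↦1, 4↦4]  zeros at y ∈ {2}
Collecting zeros: affine points = {(0, 0), (2, 3), (2, 4), (4, 2)}.
Total count |C(F_5)_aff| = 4.


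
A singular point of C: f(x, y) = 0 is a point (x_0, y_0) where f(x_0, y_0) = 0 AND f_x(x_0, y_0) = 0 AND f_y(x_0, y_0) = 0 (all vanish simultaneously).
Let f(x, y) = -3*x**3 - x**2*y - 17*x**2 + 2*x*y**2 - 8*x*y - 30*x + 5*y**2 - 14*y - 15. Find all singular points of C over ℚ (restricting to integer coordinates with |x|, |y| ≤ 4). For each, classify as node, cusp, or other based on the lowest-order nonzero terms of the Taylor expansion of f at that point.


Singular points: {(-2, 1)}; classification: cusp.

Compute partial derivatives:
  f_x = -9*x**2 - 2*x*y - 34*x + 2*y**2 - 8*y - 30.
  f_y = -x**2 + 4*x*y - 8*x + 10*y - 14.
Scan x_0 ∈ {−4, ..., 4}. For each x_0, f_y(x_0, y) is a polynomial in y; find its integer roots y ∈ {−4, ..., 4}, then test f_x and f at those candidates.
  x = -4: f_y(-4, y) = 2 - 6*y; no integer root y with |y| ≤ 4.
  x = -3: f_y(-3, y) = 1 - 2*y; no integer root y with |y| ≤ 4.
  x = -2: f_y(-2, y) = 2*y - 2; vanishes at y ∈ {1}. (-2, 1): f_x = 0, f = 0 — SINGULAR.
  x = -1: f_y(-1, y) = 6*y - 7; no integer root y with |y| ≤ 4.
  x = 0: f_y(0, y) = 10*y - 14; no integer root y with |y| ≤ 4.
  x = 1: f_y(1, y) = 14*y - 23; no integer root y with |y| ≤ 4.
  x = 2: f_y(2, y) = 18*y - 34; no integer root y with |y| ≤ 4.
  x = 3: f_y(3, y) = 22*y - 47; no integer root y with |y| ≤ 4.
  x = 4: f_y(4, y) = 26*y - 62; no integer root y with |y| ≤ 4.
Only singular point on the grid: (-2, 1).
Classify: substitute x = -2 + u, y = 1 + v and expand: f = -3*u**3 - u**2*v + 2*u*v**2 + v**2.
No constant or linear terms (consistent with a singular point). Quadratic part: v**2. Cubic part: -3*u**3 - u**2*v + 2*u*v**2.
The quadratic part v**2 is a perfect square, so there is a single (double) tangent line v = 0, i.e. y = 1. Restricting the cubic part to that line (v = 0) leaves -3*u**3 ≠ 0, so f is not divisible by v and the branch is v² ≈ 3*u**3 to lowest order — this is a cusp.
Classification: cusp.


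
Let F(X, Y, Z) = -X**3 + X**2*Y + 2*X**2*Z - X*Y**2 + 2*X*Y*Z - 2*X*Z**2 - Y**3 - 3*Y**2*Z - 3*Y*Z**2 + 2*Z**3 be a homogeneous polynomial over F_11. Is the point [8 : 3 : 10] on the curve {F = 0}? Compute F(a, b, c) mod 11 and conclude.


F(8,3,10) ≡ 10 (mod 11); P is NOT on the curve.

Evaluate F(8, 3, 10) term-by-term (mod 11).
  -X**3 ↦ -1·512·1·1 = -512
  X**2*Y ↦ 1·64·3·1 = 192
  2*X**2*Z ↦ 2·64·1·10 = 1280
  -X*Y**2 ↦ -1·8·9·1 = -72
  2*X*Y*Z ↦ 2·8·3·10 = 480
  -2*X*Z**2 ↦ -2·8·1·100 = -1600
  -Y**3 ↦ -1·1·27·1 = -27
  -3*Y**2*Z ↦ -3·1·9·10 = -270
  -3*Y*Z**2 ↦ -3·1·3·100 = -900
  2*Z**3 ↦ 2·1·1·1000 = 2000
Sum: F(8, 3, 10) = (-512) + (192) + (1280) + (-72) + (480) + (-1600) + (-27) + (-270) + (-900) + (2000) = 571.
Reducing mod 11: 571 ≡ 10 (mod 11).
Since F(a, b, c) ≡ 10 ≠ 0 (mod 11), P does NOT lie on the curve.


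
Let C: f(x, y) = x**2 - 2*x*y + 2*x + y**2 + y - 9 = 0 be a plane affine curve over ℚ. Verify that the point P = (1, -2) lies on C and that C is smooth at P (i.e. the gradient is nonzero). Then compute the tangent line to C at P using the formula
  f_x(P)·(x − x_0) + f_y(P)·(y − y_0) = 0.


Tangent line at P: 8*x - 5*y - 18 = 0.

Step 1: f(1, -2) = 0, so P lies on C.
Step 2: partial derivatives
  f_x(x, y) = 2*x - 2*y + 2, f_y(x, y) = -2*x + 2*y + 1.
  f_x(P) = 8, f_y(P) = -5 (gradient nonzero, so P is smooth).
Step 3: tangent line at P: 8·(x − 1) + -5·(y − -2) = 0.
Expanding: 8*x - 5*y - 18 = 0.


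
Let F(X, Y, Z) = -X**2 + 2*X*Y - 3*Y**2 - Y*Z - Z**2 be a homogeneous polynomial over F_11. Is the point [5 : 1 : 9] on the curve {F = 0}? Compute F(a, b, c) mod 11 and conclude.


F(5,1,9) ≡ 2 (mod 11); P is NOT on the curve.

Evaluate F(5, 1, 9) term-by-term (mod 11).
  -X**2 ↦ -1·25·1·1 = -25
  2*X*Y ↦ 2·5·1·1 = 10
  -3*Y**2 ↦ -3·1·1·1 = -3
  -Y*Z ↦ -1·1·1·9 = -9
  -Z**2 ↦ -1·1·1·81 = -81
Sum: F(5, 1, 9) = (-25) + (10) + (-3) + (-9) + (-81) = -108.
Reducing mod 11: -108 ≡ 2 (mod 11).
Since F(a, b, c) ≡ 2 ≠ 0 (mod 11), P does NOT lie on the curve.


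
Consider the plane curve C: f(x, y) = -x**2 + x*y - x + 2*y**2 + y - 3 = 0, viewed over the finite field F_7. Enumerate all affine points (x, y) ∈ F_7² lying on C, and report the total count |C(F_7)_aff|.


Affine F_7-points: {(0, 1), (0, 2), (1, 2), (1, 4), (2, 4), (2, 5)}; count = 6.

For each of the 49 pairs (x, y) ∈ F_7², evaluate f(x, y) mod 7. Record the zeros.
  x = 0: [0↦4, 1↦0, 2↦0, 3↦4, 4↦5, 5↦3, 6↦5]  zeros at y ∈ {1, 2}
  x = 1: [0↦2, 1↦6, 2↦0, 3↦5, 4↦0, 5↦6, 6↦2]  zeros at y ∈ {2, 4}
  x = 2: [0↦5, 1↦3, 2↦5, 3↦4, 4↦0, 5↦0, 6↦4]  zeros at y ∈ {4, 5}
  x = 3: [0↦6, 1↦5, 2↦1, 3↦1, 4↦5, 5↦6, 6↦4]  zeros at y ∈ ∅
  x = 4: [0↦5, 1↦5, 2↦2, 3↦3, 4↦1, 5↦3, 6↦2]  zeros at y ∈ ∅
  x = 5: [0↦2, 1↦3, 2↦1, 3↦3, 4↦2, 5↦5, 6↦5]  zeros at y ∈ ∅
  x = 6: [0↦4, 1↦6, 2↦5, 3↦1, 4↦1, 5↦5, 6↦6]  zeros at y ∈ ∅
Collecting zeros: affine points = {(0, 1), (0, 2), (1, 2), (1, 4), (2, 4), (2, 5)}.
Total count |C(F_7)_aff| = 6.


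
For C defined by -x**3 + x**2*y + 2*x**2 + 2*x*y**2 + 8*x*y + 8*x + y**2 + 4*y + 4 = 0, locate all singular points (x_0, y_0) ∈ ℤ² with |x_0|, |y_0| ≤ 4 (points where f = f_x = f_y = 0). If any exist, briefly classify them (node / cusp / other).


Singular points: {(0, -2)}; classification: cusp.

Compute partial derivatives:
  f_x = -3*x**2 + 2*x*y + 4*x + 2*y**2 + 8*y + 8.
  f_y = x**2 + 4*x*y + 8*x + 2*y + 4.
Scan x_0 ∈ {−4, ..., 4}. For each x_0, f_y(x_0, y) is a polynomial in y; find its integer roots y ∈ {−4, ..., 4}, then test f_x and f at those candidates.
  x = -4: f_y(-4, y) = -14*y - 12; no integer root y with |y| ≤ 4.
  x = -3: f_y(-3, y) = -10*y - 11; no integer root y with |y| ≤ 4.
  x = -2: f_y(-2, y) = -6*y - 8; no integer root y with |y| ≤ 4.
  x = -1: f_y(-1, y) = -2*y - 3; no integer root y with |y| ≤ 4.
  x = 0: f_y(0, y) = 2*y + 4; vanishes at y ∈ {-2}. (0, -2): f_x = 0, f = 0 — SINGULAR.
  x = 1: f_y(1, y) = 6*y + 13; no integer root y with |y| ≤ 4.
  x = 2: f_y(2, y) = 10*y + 24; no integer root y with |y| ≤ 4.
  x = 3: f_y(3, y) = 14*y + 37; no integer root y with |y| ≤ 4.
  x = 4: f_y(4, y) = 18*y + 52; no integer root y with |y| ≤ 4.
Only singular point on the grid: (0, -2).
Classify: substitute x = 0 + u, y = -2 + v and expand: f = -u**3 + u**2*v + 2*u*v**2 + v**2.
No constant or linear terms (consistent with a singular point). Quadratic part: v**2. Cubic part: -u**3 + u**2*v + 2*u*v**2.
The quadratic part v**2 is a perfect square, so there is a single (double) tangent line v = 0, i.e. y = -2. Restricting the cubic part to that line (v = 0) leaves -u**3 ≠ 0, so f is not divisible by v and the branch is v² ≈ u**3 to lowest order — this is a cusp.
Classification: cusp.


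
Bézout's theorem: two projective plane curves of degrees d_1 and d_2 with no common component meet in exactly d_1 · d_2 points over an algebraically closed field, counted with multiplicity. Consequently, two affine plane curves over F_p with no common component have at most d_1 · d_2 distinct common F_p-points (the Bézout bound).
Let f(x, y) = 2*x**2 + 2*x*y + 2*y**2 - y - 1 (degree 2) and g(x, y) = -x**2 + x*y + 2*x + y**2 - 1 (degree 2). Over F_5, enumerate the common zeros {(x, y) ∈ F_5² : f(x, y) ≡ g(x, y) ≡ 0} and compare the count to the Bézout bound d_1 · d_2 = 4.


Common zeros: {(0, 1)}; count = 1; Bézout bound = 4.

deg(f) = 2, deg(g) = 2, so Bézout bound = 4.
Scan x ∈ F_5. For each x, list the y ∈ F_5 with f(x, y) ≡ 0 and those with g(x, y) ≡ 0 (mod 5); the common zeros in that column are the intersection.
  x = 0: f ≡ 0 at y ∈ {1, 2}; g ≡ 0 at y ∈ {1, 4}; common: {1}.
  x = 1: f ≡ 0 at y ∈ ∅; g ≡ 0 at y ∈ {0, 4}; common: ∅.
  x = 2: f ≡ 0 at y ∈ ∅; g ≡ 0 at y ∈ ∅; common: ∅.
  x = 3: f ≡ 0 at y ∈ {2, 3}; g ≡ 0 at y ∈ {1}; common: ∅.
  x = 4: f ≡ 0 at y ∈ {1, 3}; g ≡ 0 at y ∈ ∅; common: ∅.
Collecting: common zeros = {(0, 1)}, so the count is 1.
Comparison with the Bézout bound: 1 ≤ 4 = deg(f)·deg(g), as expected for curves with no common component (the affine F_5-count falls short of the bound because intersections may lie at infinity, over extension fields, or carry multiplicity).
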